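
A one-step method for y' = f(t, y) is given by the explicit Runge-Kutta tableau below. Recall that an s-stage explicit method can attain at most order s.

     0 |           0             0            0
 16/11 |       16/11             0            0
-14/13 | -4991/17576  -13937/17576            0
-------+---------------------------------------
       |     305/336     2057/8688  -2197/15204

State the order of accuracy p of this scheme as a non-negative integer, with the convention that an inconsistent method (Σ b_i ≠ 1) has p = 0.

b = (305/336, 2057/8688, -2197/15204)
c = (0, 16/11, -14/13)
Ac = (0, 0, -2534/2197)
Σ b_i: 305/336·1 + 2057/8688·1 + (-2197/15204)·1 = 1 ✓
b·c: 2057/8688·16/11 + (-2197/15204)·(-14/13) = 1/2 ✓
b·c²: 2057/8688·256/121 + (-2197/15204)·196/169 = 1/3 ✓
b·Ac: (-2197/15204)·(-2534/2197) = 1/6 ✓; 3 stages ⇒ order 3.

3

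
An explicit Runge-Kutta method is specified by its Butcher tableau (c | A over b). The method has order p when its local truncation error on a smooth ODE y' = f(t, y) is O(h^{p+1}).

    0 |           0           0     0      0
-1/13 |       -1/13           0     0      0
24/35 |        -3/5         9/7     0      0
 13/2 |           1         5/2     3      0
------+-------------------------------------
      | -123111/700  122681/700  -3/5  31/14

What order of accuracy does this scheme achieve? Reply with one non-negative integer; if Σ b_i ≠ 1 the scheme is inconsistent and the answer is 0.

2

b = (-123111/700, 122681/700, -3/5, 31/14)
c = (0, -1/13, 24/35, 13/2)
Ac = (0, 0, -9/91, 1697/910)
Σ b_i: (-123111/700)·1 + 122681/700·1 + (-3/5)·1 + 31/14·1 = 1 ✓
b·c: 122681/700·(-1/13) + (-3/5)·24/35 + 31/14·13/2 = 1/2 ✓
b·c²: 122681/700·1/169 + (-3/5)·576/1225 + 31/14·169/4 = 60074503/637000 ≠ 1/3 ⇒ order 2.
b·Ac: (-3/5)·(-9/91) + 31/14·1697/910 = 53363/12740 ≠ 1/6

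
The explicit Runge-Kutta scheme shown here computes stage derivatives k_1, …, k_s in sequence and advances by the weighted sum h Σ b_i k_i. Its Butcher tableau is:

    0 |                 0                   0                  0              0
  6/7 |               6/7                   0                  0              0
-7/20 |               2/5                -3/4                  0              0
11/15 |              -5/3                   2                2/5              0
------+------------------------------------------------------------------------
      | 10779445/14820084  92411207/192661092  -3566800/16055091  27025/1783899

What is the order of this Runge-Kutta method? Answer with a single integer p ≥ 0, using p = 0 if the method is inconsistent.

3

b = (10779445/14820084, 92411207/192661092, -3566800/16055091, 27025/1783899)
c = (0, 6/7, -7/20, 11/15)
Ac = (0, 0, -9/14, 551/350)
Σ b_i: 10779445/14820084·1 + 92411207/192661092·1 + (-3566800/16055091)·1 + 27025/1783899·1 = 1 ✓
b·c: 92411207/192661092·6/7 + (-3566800/16055091)·(-7/20) + 27025/1783899·11/15 = 1/2 ✓
b·c²: 92411207/192661092·36/49 + (-3566800/16055091)·49/400 + 27025/1783899·121/225 = 1/3 ✓
b·Ac: (-3566800/16055091)·(-9/14) + 27025/1783899·551/350 = 1/6 ✓
b·c³: 92411207/192661092·216/343 + (-3566800/16055091)·(-343/8000) + 27025/1783899·1331/3375 = 164718023/518702940 ≠ 1/4 ⇒ order 3.
b·(c∘Ac): (-3566800/16055091)·9/40 + 27025/1783899·6061/5250 = -936443/28816830 ≠ 1/8
b·Ac²: (-3566800/16055091)·(-27/49) + 27025/1783899·74401/49000 = 5587291/38422440 ≠ 1/12
b·A²c: 27025/1783899·(-9/35) = -5405/1387477 ≠ 1/24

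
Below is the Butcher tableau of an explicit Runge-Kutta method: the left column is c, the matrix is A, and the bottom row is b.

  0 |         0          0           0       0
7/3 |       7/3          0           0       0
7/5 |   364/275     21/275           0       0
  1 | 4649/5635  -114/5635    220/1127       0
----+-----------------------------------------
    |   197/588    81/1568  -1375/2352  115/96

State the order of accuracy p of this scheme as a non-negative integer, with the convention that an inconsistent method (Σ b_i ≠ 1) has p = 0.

4

b = (197/588, 81/1568, -1375/2352, 115/96)
c = (0, 7/3, 7/5, 1)
Ac = (0, 0, 49/275, 26/115)
Σ b_i: 197/588·1 + 81/1568·1 + (-1375/2352)·1 + 115/96·1 = 1 ✓
b·c: 81/1568·7/3 + (-1375/2352)·7/5 + 115/96·1 = 1/2 ✓
b·c²: 81/1568·49/9 + (-1375/2352)·49/25 + 115/96·1 = 1/3 ✓
b·Ac: (-1375/2352)·49/275 + 115/96·26/115 = 1/6 ✓
b·c³: 81/1568·343/27 + (-1375/2352)·343/125 + 115/96·1 = 1/4 ✓
b·(c∘Ac): (-1375/2352)·343/1375 + 115/96·26/115 = 1/8 ✓
b·Ac²: (-1375/2352)·343/825 + 115/96·94/345 = 1/12 ✓
b·A²c: 115/96·4/115 = 1/24 ✓; 4 stages ⇒ order 4.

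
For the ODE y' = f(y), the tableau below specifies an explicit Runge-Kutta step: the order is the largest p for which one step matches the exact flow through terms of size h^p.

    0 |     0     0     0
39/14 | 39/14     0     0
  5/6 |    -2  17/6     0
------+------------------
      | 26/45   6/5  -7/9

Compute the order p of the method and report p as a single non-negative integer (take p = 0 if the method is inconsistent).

1

b = (26/45, 6/5, -7/9)
c = (0, 39/14, 5/6)
Ac = (0, 0, 221/28)
Σ b_i: 26/45·1 + 6/5·1 + (-7/9)·1 = 1 ✓
b·c: 6/5·39/14 + (-7/9)·5/6 = 5093/1890 ≠ 1/2 ⇒ order 1.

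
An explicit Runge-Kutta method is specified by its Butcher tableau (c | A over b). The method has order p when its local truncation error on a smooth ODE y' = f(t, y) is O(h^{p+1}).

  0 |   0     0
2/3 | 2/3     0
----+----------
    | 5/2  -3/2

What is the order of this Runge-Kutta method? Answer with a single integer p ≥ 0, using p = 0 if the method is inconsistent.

1

b = (5/2, -3/2)
c = (0, 2/3)
Σ b_i: 5/2·1 + (-3/2)·1 = 1 ✓
b·c: (-3/2)·2/3 = -1 ≠ 1/2 ⇒ order 1.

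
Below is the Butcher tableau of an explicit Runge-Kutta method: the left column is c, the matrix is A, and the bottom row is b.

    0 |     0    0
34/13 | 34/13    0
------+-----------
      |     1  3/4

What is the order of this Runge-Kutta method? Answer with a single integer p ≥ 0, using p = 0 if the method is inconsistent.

0

b = (1, 3/4)
c = (0, 34/13)
Σ b_i: 1·1 + 3/4·1 = 7/4 ≠ 1 ⇒ order 0.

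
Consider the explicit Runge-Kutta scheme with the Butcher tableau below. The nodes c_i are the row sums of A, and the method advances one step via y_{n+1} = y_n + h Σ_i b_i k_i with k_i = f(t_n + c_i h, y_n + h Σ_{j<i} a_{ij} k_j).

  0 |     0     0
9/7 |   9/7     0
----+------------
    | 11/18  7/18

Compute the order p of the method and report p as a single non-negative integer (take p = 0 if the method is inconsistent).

2

b = (11/18, 7/18)
c = (0, 9/7)
Σ b_i: 11/18·1 + 7/18·1 = 1 ✓
b·c: 7/18·9/7 = 1/2 ✓; 2 stages ⇒ order 2.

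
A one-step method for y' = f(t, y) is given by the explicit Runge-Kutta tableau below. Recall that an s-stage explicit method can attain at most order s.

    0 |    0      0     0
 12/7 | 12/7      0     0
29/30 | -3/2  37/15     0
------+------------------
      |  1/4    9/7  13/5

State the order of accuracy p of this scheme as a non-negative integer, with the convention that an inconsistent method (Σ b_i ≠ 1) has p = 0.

0

b = (1/4, 9/7, 13/5)
c = (0, 12/7, 29/30)
Ac = (0, 0, 148/35)
Σ b_i: 1/4·1 + 9/7·1 + 13/5·1 = 579/140 ≠ 1 ⇒ order 0.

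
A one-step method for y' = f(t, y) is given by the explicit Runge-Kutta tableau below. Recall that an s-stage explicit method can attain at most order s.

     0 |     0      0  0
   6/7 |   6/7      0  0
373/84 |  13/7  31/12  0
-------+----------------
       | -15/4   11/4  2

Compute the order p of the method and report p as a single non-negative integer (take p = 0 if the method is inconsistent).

1

b = (-15/4, 11/4, 2)
c = (0, 6/7, 373/84)
Ac = (0, 0, 31/14)
Σ b_i: (-15/4)·1 + 11/4·1 + 2·1 = 1 ✓
b·c: 11/4·6/7 + 2·373/84 = 236/21 ≠ 1/2 ⇒ order 1.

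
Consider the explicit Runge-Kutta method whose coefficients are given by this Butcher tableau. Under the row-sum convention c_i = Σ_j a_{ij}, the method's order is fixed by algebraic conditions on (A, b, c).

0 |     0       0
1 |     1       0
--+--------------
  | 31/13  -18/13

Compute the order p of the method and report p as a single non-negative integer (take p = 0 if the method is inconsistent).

1

b = (31/13, -18/13)
c = (0, 1)
Σ b_i: 31/13·1 + (-18/13)·1 = 1 ✓
b·c: (-18/13)·1 = -18/13 ≠ 1/2 ⇒ order 1.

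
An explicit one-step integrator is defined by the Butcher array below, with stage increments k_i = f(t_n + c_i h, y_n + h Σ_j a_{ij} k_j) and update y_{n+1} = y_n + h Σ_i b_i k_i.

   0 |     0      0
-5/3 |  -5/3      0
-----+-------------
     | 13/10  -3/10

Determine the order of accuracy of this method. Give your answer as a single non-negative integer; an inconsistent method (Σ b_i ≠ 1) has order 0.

b = (13/10, -3/10)
c = (0, -5/3)
Σ b_i: 13/10·1 + (-3/10)·1 = 1 ✓
b·c: (-3/10)·(-5/3) = 1/2 ✓; 2 stages ⇒ order 2.

2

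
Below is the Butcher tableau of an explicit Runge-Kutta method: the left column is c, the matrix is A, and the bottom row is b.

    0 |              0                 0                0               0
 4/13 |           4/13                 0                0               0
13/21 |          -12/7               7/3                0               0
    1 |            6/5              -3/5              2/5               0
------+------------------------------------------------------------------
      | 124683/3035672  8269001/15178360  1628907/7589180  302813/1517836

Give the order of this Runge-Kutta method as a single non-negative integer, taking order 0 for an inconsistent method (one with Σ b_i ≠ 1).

3

b = (124683/3035672, 8269001/15178360, 1628907/7589180, 302813/1517836)
c = (0, 4/13, 13/21, 1)
Ac = (0, 0, 28/39, 86/1365)
Σ b_i: 124683/3035672·1 + 8269001/15178360·1 + 1628907/7589180·1 + 302813/1517836·1 = 1 ✓
b·c: 8269001/15178360·4/13 + 1628907/7589180·13/21 + 302813/1517836·1 = 1/2 ✓
b·c²: 8269001/15178360·16/169 + 1628907/7589180·169/441 + 302813/1517836·1 = 1/3 ✓
b·Ac: 1628907/7589180·28/39 + 302813/1517836·86/1365 = 1/6 ✓
b·c³: 8269001/15178360·64/2197 + 1628907/7589180·2197/9261 + 302813/1517836·1 = 11822461/44396703 ≠ 1/4 ⇒ order 3.
b·(c∘Ac): 1628907/7589180·4/9 + 302813/1517836·86/1365 = 5325777/49329670 ≠ 1/8
b·Ac²: 1628907/7589180·112/507 + 302813/1517836·35954/372645 = 41434795/621553842 ≠ 1/12
b·A²c: 302813/1517836·56/195 = 4239382/73994505 ≠ 1/24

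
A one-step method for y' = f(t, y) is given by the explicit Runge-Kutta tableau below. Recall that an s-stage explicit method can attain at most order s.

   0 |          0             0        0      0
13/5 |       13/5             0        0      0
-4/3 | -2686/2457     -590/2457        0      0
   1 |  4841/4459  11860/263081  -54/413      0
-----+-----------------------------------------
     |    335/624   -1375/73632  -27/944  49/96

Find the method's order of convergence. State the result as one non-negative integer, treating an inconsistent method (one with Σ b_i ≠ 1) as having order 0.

4

b = (335/624, -1375/73632, -27/944, 49/96)
c = (0, 13/5, -4/3, 1)
Ac = (0, 0, -118/189, 100/343)
Σ b_i: 335/624·1 + (-1375/73632)·1 + (-27/944)·1 + 49/96·1 = 1 ✓
b·c: (-1375/73632)·13/5 + (-27/944)·(-4/3) + 49/96·1 = 1/2 ✓
b·c²: (-1375/73632)·169/25 + (-27/944)·16/9 + 49/96·1 = 1/3 ✓
b·Ac: (-27/944)·(-118/189) + 49/96·100/343 = 1/6 ✓
b·c³: (-1375/73632)·2197/125 + (-27/944)·(-64/27) + 49/96·1 = 1/4 ✓
b·(c∘Ac): (-27/944)·472/567 + 49/96·100/343 = 1/8 ✓
b·Ac²: (-27/944)·(-1534/945) + 49/96·124/1715 = 1/12 ✓
b·A²c: 49/96·4/49 = 1/24 ✓; 4 stages ⇒ order 4.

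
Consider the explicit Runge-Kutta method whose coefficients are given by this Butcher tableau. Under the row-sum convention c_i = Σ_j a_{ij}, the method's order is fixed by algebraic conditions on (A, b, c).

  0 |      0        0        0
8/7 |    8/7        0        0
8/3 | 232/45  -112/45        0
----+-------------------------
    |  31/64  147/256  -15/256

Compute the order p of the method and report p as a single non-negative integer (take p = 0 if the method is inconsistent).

b = (31/64, 147/256, -15/256)
c = (0, 8/7, 8/3)
Ac = (0, 0, -128/45)
Σ b_i: 31/64·1 + 147/256·1 + (-15/256)·1 = 1 ✓
b·c: 147/256·8/7 + (-15/256)·8/3 = 1/2 ✓
b·c²: 147/256·64/49 + (-15/256)·64/9 = 1/3 ✓
b·Ac: (-15/256)·(-128/45) = 1/6 ✓; 3 stages ⇒ order 3.

3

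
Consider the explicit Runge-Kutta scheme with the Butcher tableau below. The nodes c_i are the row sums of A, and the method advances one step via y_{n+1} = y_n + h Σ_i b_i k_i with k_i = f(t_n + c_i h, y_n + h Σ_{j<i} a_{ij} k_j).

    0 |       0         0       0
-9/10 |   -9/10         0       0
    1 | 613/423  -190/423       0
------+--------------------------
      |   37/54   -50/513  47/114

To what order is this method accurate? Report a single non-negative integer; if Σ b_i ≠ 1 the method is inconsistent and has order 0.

b = (37/54, -50/513, 47/114)
c = (0, -9/10, 1)
Ac = (0, 0, 19/47)
Σ b_i: 37/54·1 + (-50/513)·1 + 47/114·1 = 1 ✓
b·c: (-50/513)·(-9/10) + 47/114·1 = 1/2 ✓
b·c²: (-50/513)·81/100 + 47/114·1 = 1/3 ✓
b·Ac: 47/114·19/47 = 1/6 ✓; 3 stages ⇒ order 3.

3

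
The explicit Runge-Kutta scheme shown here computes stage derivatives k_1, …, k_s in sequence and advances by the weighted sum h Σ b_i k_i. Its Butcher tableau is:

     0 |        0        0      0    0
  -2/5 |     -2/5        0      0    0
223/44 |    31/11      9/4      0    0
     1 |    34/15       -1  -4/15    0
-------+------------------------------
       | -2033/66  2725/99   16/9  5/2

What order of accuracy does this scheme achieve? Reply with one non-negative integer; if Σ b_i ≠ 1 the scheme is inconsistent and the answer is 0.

2

b = (-2033/66, 2725/99, 16/9, 5/2)
c = (0, -2/5, 223/44, 1)
Ac = (0, 0, -9/10, -157/165)
Σ b_i: (-2033/66)·1 + 2725/99·1 + 16/9·1 + 5/2·1 = 1 ✓
b·c: 2725/99·(-2/5) + 16/9·223/44 + 5/2·1 = 1/2 ✓
b·c²: 2725/99·4/25 + 16/9·49729/1936 + 5/2·1 = 38165/726 ≠ 1/3 ⇒ order 2.
b·Ac: 16/9·(-9/10) + 5/2·(-157/165) = -1313/330 ≠ 1/6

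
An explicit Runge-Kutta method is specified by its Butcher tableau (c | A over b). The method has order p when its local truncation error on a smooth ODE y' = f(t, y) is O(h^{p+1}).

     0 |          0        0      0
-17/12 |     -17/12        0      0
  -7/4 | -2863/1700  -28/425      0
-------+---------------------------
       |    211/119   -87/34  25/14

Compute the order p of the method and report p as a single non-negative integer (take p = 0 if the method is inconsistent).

b = (211/119, -87/34, 25/14)
c = (0, -17/12, -7/4)
Ac = (0, 0, 7/75)
Σ b_i: 211/119·1 + (-87/34)·1 + 25/14·1 = 1 ✓
b·c: (-87/34)·(-17/12) + 25/14·(-7/4) = 1/2 ✓
b·c²: (-87/34)·289/144 + 25/14·49/16 = 1/3 ✓
b·Ac: 25/14·7/75 = 1/6 ✓; 3 stages ⇒ order 3.

3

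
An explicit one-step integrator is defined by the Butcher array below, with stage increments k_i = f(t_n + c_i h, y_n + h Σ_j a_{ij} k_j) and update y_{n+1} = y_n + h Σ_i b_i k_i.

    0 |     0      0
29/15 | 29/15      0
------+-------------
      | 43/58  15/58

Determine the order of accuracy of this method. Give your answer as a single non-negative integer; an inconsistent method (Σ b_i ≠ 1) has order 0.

2

b = (43/58, 15/58)
c = (0, 29/15)
Σ b_i: 43/58·1 + 15/58·1 = 1 ✓
b·c: 15/58·29/15 = 1/2 ✓; 2 stages ⇒ order 2.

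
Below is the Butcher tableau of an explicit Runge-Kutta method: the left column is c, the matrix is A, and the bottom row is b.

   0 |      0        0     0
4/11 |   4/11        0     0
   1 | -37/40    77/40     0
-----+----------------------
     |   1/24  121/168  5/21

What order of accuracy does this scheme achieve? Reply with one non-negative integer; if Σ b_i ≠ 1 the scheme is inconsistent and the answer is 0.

b = (1/24, 121/168, 5/21)
c = (0, 4/11, 1)
Ac = (0, 0, 7/10)
Σ b_i: 1/24·1 + 121/168·1 + 5/21·1 = 1 ✓
b·c: 121/168·4/11 + 5/21·1 = 1/2 ✓
b·c²: 121/168·16/121 + 5/21·1 = 1/3 ✓
b·Ac: 5/21·7/10 = 1/6 ✓; 3 stages ⇒ order 3.

3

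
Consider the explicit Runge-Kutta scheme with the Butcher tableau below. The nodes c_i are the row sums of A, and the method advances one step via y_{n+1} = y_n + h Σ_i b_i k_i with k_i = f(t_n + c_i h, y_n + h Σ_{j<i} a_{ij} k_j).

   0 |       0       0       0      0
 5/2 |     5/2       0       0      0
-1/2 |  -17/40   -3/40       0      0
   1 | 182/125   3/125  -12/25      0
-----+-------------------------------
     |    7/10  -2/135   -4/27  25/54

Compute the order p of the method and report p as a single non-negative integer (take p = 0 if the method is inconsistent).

4

b = (7/10, -2/135, -4/27, 25/54)
c = (0, 5/2, -1/2, 1)
Ac = (0, 0, -3/16, 3/10)
Σ b_i: 7/10·1 + (-2/135)·1 + (-4/27)·1 + 25/54·1 = 1 ✓
b·c: (-2/135)·5/2 + (-4/27)·(-1/2) + 25/54·1 = 1/2 ✓
b·c²: (-2/135)·25/4 + (-4/27)·1/4 + 25/54·1 = 1/3 ✓
b·Ac: (-4/27)·(-3/16) + 25/54·3/10 = 1/6 ✓
b·c³: (-2/135)·125/8 + (-4/27)·(-1/8) + 25/54·1 = 1/4 ✓
b·(c∘Ac): (-4/27)·3/32 + 25/54·3/10 = 1/8 ✓
b·Ac²: (-4/27)·(-15/32) + 25/54·3/100 = 1/12 ✓
b·A²c: 25/54·9/100 = 1/24 ✓; 4 stages ⇒ order 4.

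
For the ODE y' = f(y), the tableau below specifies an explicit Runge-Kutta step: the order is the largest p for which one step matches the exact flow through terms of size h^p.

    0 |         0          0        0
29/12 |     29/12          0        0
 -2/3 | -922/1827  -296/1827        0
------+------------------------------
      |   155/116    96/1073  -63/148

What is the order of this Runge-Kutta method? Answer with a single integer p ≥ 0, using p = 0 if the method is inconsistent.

3

b = (155/116, 96/1073, -63/148)
c = (0, 29/12, -2/3)
Ac = (0, 0, -74/189)
Σ b_i: 155/116·1 + 96/1073·1 + (-63/148)·1 = 1 ✓
b·c: 96/1073·29/12 + (-63/148)·(-2/3) = 1/2 ✓
b·c²: 96/1073·841/144 + (-63/148)·4/9 = 1/3 ✓
b·Ac: (-63/148)·(-74/189) = 1/6 ✓; 3 stages ⇒ order 3.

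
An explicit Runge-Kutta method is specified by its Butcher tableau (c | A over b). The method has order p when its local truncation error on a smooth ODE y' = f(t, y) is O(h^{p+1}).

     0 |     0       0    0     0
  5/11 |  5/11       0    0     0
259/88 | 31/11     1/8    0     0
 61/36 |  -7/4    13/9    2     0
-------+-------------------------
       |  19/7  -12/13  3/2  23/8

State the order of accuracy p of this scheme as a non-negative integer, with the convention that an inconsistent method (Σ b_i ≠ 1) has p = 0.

0

b = (19/7, -12/13, 3/2, 23/8)
c = (0, 5/11, 259/88, 61/36)
Ac = (0, 0, 5/88, 2591/396)
Σ b_i: 19/7·1 + (-12/13)·1 + 3/2·1 + 23/8·1 = 4489/728 ≠ 1 ⇒ order 0.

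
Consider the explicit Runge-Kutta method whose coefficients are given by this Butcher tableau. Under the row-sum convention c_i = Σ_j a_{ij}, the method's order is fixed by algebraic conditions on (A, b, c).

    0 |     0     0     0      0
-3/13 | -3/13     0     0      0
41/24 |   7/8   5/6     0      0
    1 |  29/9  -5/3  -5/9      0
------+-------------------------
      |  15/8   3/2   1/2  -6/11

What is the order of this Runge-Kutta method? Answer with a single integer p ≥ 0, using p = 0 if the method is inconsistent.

0

b = (15/8, 3/2, 1/2, -6/11)
c = (0, -3/13, 41/24, 1)
Ac = (0, 0, -5/26, -1585/2808)
Σ b_i: 15/8·1 + 3/2·1 + 1/2·1 + (-6/11)·1 = 293/88 ≠ 1 ⇒ order 0.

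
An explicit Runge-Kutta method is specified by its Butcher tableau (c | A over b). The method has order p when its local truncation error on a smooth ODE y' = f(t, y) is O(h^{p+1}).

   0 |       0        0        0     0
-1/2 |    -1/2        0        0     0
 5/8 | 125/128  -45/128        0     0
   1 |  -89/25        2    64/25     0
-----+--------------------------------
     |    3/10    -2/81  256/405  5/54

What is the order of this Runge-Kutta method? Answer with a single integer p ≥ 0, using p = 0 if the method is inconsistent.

b = (3/10, -2/81, 256/405, 5/54)
c = (0, -1/2, 5/8, 1)
Ac = (0, 0, 45/256, 3/5)
Σ b_i: 3/10·1 + (-2/81)·1 + 256/405·1 + 5/54·1 = 1 ✓
b·c: (-2/81)·(-1/2) + 256/405·5/8 + 5/54·1 = 1/2 ✓
b·c²: (-2/81)·1/4 + 256/405·25/64 + 5/54·1 = 1/3 ✓
b·Ac: 256/405·45/256 + 5/54·3/5 = 1/6 ✓
b·c³: (-2/81)·(-1/8) + 256/405·125/512 + 5/54·1 = 1/4 ✓
b·(c∘Ac): 256/405·225/2048 + 5/54·3/5 = 1/8 ✓
b·Ac²: 256/405·(-45/512) + 5/54·3/2 = 1/12 ✓
b·A²c: 5/54·9/20 = 1/24 ✓; 4 stages ⇒ order 4.

4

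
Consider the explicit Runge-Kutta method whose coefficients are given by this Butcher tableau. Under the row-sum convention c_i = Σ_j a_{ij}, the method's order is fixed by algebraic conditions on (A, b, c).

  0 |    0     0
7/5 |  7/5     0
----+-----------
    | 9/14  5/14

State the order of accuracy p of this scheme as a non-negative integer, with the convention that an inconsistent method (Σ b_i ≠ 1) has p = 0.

2

b = (9/14, 5/14)
c = (0, 7/5)
Σ b_i: 9/14·1 + 5/14·1 = 1 ✓
b·c: 5/14·7/5 = 1/2 ✓; 2 stages ⇒ order 2.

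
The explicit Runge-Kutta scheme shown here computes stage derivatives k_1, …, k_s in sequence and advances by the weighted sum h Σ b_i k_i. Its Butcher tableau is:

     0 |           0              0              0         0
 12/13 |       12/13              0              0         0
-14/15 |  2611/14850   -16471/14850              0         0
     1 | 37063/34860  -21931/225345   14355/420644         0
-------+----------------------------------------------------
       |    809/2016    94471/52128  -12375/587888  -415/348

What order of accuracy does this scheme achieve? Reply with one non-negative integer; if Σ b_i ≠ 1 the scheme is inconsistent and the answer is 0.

b = (809/2016, 94471/52128, -12375/587888, -415/348)
c = (0, 12/13, -14/15, 1)
Ac = (0, 0, -2534/2475, -101/830)
Σ b_i: 809/2016·1 + 94471/52128·1 + (-12375/587888)·1 + (-415/348)·1 = 1 ✓
b·c: 94471/52128·12/13 + (-12375/587888)·(-14/15) + (-415/348)·1 = 1/2 ✓
b·c²: 94471/52128·144/169 + (-12375/587888)·196/225 + (-415/348)·1 = 1/3 ✓
b·Ac: (-12375/587888)·(-2534/2475) + (-415/348)·(-101/830) = 1/6 ✓
b·c³: 94471/52128·1728/2197 + (-12375/587888)·(-2744/3375) + (-415/348)·1 = 1/4 ✓
b·(c∘Ac): (-12375/587888)·35476/37125 + (-415/348)·(-101/830) = 1/8 ✓
b·Ac²: (-12375/587888)·(-10136/10725) + (-415/348)·(-287/5395) = 1/12 ✓
b·A²c: (-415/348)·(-29/830) = 1/24 ✓; 4 stages ⇒ order 4.

4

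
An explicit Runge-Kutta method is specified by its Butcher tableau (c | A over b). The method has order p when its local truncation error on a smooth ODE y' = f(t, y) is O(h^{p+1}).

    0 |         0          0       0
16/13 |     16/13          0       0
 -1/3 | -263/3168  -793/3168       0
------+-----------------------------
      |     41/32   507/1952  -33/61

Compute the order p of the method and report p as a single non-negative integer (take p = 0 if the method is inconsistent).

3

b = (41/32, 507/1952, -33/61)
c = (0, 16/13, -1/3)
Ac = (0, 0, -61/198)
Σ b_i: 41/32·1 + 507/1952·1 + (-33/61)·1 = 1 ✓
b·c: 507/1952·16/13 + (-33/61)·(-1/3) = 1/2 ✓
b·c²: 507/1952·256/169 + (-33/61)·1/9 = 1/3 ✓
b·Ac: (-33/61)·(-61/198) = 1/6 ✓; 3 stages ⇒ order 3.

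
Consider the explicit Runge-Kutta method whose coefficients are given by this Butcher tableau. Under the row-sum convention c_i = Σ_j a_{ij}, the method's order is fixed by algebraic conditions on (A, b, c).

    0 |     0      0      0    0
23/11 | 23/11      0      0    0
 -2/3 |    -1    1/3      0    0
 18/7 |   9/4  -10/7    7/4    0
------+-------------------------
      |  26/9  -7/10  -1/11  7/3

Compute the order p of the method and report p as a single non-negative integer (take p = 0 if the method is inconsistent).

b = (26/9, -7/10, -1/11, 7/3)
c = (0, 23/11, -2/3, 18/7)
Ac = (0, 0, 23/33, -1919/462)
Σ b_i: 26/9·1 + (-7/10)·1 + (-1/11)·1 + 7/3·1 = 4387/990 ≠ 1 ⇒ order 0.

0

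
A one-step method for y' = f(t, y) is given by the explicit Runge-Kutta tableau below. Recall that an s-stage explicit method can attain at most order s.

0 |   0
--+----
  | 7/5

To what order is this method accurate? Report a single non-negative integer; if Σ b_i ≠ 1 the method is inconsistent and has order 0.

b = (7/5)
c = (0)
Σ b_i: 7/5·1 = 7/5 ≠ 1 ⇒ order 0.

0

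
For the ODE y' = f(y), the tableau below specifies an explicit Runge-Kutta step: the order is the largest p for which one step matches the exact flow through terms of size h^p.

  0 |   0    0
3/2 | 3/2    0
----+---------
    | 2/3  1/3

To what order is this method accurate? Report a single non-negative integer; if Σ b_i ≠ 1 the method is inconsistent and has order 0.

2

b = (2/3, 1/3)
c = (0, 3/2)
Σ b_i: 2/3·1 + 1/3·1 = 1 ✓
b·c: 1/3·3/2 = 1/2 ✓; 2 stages ⇒ order 2.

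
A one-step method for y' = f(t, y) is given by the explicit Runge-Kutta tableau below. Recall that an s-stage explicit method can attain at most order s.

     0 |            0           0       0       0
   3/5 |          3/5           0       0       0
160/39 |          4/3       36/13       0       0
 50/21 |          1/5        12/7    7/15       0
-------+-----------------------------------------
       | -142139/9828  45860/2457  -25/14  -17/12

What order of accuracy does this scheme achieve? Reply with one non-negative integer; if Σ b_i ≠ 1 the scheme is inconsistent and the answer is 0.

2

b = (-142139/9828, 45860/2457, -25/14, -17/12)
c = (0, 3/5, 160/39, 50/21)
Ac = (0, 0, 108/65, 12052/4095)
Σ b_i: (-142139/9828)·1 + 45860/2457·1 + (-25/14)·1 + (-17/12)·1 = 1 ✓
b·c: 45860/2457·3/5 + (-25/14)·160/39 + (-17/12)·50/21 = 1/2 ✓
b·c²: 45860/2457·9/25 + (-25/14)·25600/1521 + (-17/12)·2500/441 = -35066257/1117935 ≠ 1/3 ⇒ order 2.
b·Ac: (-25/14)·108/65 + (-17/12)·12052/4095 = -87671/12285 ≠ 1/6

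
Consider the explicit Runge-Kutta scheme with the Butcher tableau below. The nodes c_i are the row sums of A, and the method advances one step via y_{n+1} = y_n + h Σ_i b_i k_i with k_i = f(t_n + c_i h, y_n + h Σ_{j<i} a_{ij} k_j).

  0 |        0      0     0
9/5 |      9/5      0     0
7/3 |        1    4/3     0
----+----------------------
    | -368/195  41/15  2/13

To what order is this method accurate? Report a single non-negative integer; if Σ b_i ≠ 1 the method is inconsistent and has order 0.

b = (-368/195, 41/15, 2/13)
c = (0, 9/5, 7/3)
Ac = (0, 0, 12/5)
Σ b_i: (-368/195)·1 + 41/15·1 + 2/13·1 = 1 ✓
b·c: 41/15·9/5 + 2/13·7/3 = 5147/975 ≠ 1/2 ⇒ order 1.

1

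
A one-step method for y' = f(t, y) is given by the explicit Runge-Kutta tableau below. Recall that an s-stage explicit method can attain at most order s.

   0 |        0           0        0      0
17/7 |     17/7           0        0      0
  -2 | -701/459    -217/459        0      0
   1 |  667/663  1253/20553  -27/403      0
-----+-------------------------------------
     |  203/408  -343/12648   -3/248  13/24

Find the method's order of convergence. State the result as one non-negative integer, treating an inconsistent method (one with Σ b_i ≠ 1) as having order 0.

4

b = (203/408, -343/12648, -3/248, 13/24)
c = (0, 17/7, -2, 1)
Ac = (0, 0, -31/27, 11/39)
Σ b_i: 203/408·1 + (-343/12648)·1 + (-3/248)·1 + 13/24·1 = 1 ✓
b·c: (-343/12648)·17/7 + (-3/248)·(-2) + 13/24·1 = 1/2 ✓
b·c²: (-343/12648)·289/49 + (-3/248)·4 + 13/24·1 = 1/3 ✓
b·Ac: (-3/248)·(-31/27) + 13/24·11/39 = 1/6 ✓
b·c³: (-343/12648)·4913/343 + (-3/248)·(-8) + 13/24·1 = 1/4 ✓
b·(c∘Ac): (-3/248)·62/27 + 13/24·11/39 = 1/8 ✓
b·Ac²: (-3/248)·(-527/189) + 13/24·25/273 = 1/12 ✓
b·A²c: 13/24·1/13 = 1/24 ✓; 4 stages ⇒ order 4.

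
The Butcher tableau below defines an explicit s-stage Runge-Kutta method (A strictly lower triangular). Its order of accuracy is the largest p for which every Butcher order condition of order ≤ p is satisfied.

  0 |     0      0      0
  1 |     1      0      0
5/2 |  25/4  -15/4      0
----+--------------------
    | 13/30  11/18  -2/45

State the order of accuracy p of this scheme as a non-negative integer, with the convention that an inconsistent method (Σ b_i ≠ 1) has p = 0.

b = (13/30, 11/18, -2/45)
c = (0, 1, 5/2)
Ac = (0, 0, -15/4)
Σ b_i: 13/30·1 + 11/18·1 + (-2/45)·1 = 1 ✓
b·c: 11/18·1 + (-2/45)·5/2 = 1/2 ✓
b·c²: 11/18·1 + (-2/45)·25/4 = 1/3 ✓
b·Ac: (-2/45)·(-15/4) = 1/6 ✓; 3 stages ⇒ order 3.

3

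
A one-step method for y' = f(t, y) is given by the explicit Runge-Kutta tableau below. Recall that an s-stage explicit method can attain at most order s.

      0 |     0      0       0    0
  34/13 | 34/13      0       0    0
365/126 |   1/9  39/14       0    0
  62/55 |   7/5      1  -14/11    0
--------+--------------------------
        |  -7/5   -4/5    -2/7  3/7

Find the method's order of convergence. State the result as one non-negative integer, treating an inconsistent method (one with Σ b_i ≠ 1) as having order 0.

0

b = (-7/5, -4/5, -2/7, 3/7)
c = (0, 34/13, 365/126, 62/55)
Ac = (0, 0, 51/7, -1379/1287)
Σ b_i: (-7/5)·1 + (-4/5)·1 + (-2/7)·1 + 3/7·1 = -72/35 ≠ 1 ⇒ order 0.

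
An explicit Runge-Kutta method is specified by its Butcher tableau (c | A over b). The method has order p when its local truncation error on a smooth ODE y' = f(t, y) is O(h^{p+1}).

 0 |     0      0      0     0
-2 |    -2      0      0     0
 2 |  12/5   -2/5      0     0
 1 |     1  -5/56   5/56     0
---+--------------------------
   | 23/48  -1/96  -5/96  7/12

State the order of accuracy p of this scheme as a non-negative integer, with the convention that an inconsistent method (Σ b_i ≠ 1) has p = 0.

b = (23/48, -1/96, -5/96, 7/12)
c = (0, -2, 2, 1)
Ac = (0, 0, 4/5, 5/14)
Σ b_i: 23/48·1 + (-1/96)·1 + (-5/96)·1 + 7/12·1 = 1 ✓
b·c: (-1/96)·(-2) + (-5/96)·2 + 7/12·1 = 1/2 ✓
b·c²: (-1/96)·4 + (-5/96)·4 + 7/12·1 = 1/3 ✓
b·Ac: (-5/96)·4/5 + 7/12·5/14 = 1/6 ✓
b·c³: (-1/96)·(-8) + (-5/96)·8 + 7/12·1 = 1/4 ✓
b·(c∘Ac): (-5/96)·8/5 + 7/12·5/14 = 1/8 ✓
b·Ac²: (-5/96)·(-8/5) = 1/12 ✓
b·A²c: 7/12·1/14 = 1/24 ✓; 4 stages ⇒ order 4.

4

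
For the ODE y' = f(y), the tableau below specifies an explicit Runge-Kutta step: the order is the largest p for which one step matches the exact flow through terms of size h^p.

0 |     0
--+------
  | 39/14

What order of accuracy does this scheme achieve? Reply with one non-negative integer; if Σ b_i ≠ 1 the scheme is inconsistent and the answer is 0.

b = (39/14)
c = (0)
Σ b_i: 39/14·1 = 39/14 ≠ 1 ⇒ order 0.

0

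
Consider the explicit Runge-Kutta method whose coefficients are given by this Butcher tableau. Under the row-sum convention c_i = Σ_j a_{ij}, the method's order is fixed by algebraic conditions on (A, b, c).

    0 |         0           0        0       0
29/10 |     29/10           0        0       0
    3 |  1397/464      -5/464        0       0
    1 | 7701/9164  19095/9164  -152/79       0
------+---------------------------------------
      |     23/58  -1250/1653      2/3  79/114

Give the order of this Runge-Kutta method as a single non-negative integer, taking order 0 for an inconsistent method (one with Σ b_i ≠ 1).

b = (23/58, -1250/1653, 2/3, 79/114)
c = (0, 29/10, 3, 1)
Ac = (0, 0, -1/32, 171/632)
Σ b_i: 23/58·1 + (-1250/1653)·1 + 2/3·1 + 79/114·1 = 1 ✓
b·c: (-1250/1653)·29/10 + 2/3·3 + 79/114·1 = 1/2 ✓
b·c²: (-1250/1653)·841/100 + 2/3·9 + 79/114·1 = 1/3 ✓
b·Ac: 2/3·(-1/32) + 79/114·171/632 = 1/6 ✓
b·c³: (-1250/1653)·24389/1000 + 2/3·27 + 79/114·1 = 1/4 ✓
b·(c∘Ac): 2/3·(-3/32) + 79/114·171/632 = 1/8 ✓
b·Ac²: 2/3·(-29/320) + 79/114·1311/6320 = 1/12 ✓
b·A²c: 79/114·19/316 = 1/24 ✓; 4 stages ⇒ order 4.

4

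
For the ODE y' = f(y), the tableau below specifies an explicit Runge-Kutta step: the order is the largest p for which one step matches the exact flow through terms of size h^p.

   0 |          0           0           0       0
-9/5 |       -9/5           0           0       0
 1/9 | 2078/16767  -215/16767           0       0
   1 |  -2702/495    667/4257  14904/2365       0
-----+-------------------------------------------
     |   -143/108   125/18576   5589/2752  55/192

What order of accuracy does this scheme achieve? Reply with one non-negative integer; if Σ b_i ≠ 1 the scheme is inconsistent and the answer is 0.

b = (-143/108, 125/18576, 5589/2752, 55/192)
c = (0, -9/5, 1/9, 1)
Ac = (0, 0, 43/1863, 23/55)
Σ b_i: (-143/108)·1 + 125/18576·1 + 5589/2752·1 + 55/192·1 = 1 ✓
b·c: 125/18576·(-9/5) + 5589/2752·1/9 + 55/192·1 = 1/2 ✓
b·c²: 125/18576·81/25 + 5589/2752·1/81 + 55/192·1 = 1/3 ✓
b·Ac: 5589/2752·43/1863 + 55/192·23/55 = 1/6 ✓
b·c³: 125/18576·(-729/125) + 5589/2752·1/729 + 55/192·1 = 1/4 ✓
b·(c∘Ac): 5589/2752·43/16767 + 55/192·23/55 = 1/8 ✓
b·Ac²: 5589/2752·(-43/1035) + 55/192·161/275 = 1/12 ✓
b·A²c: 55/192·8/55 = 1/24 ✓; 4 stages ⇒ order 4.

4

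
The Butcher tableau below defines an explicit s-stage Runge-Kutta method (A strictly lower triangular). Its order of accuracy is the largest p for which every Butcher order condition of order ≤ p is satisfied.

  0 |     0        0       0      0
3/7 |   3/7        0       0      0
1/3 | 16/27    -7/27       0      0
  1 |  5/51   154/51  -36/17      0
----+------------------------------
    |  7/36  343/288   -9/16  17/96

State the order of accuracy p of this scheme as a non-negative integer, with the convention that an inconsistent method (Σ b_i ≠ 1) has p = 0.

4

b = (7/36, 343/288, -9/16, 17/96)
c = (0, 3/7, 1/3, 1)
Ac = (0, 0, -1/9, 10/17)
Σ b_i: 7/36·1 + 343/288·1 + (-9/16)·1 + 17/96·1 = 1 ✓
b·c: 343/288·3/7 + (-9/16)·1/3 + 17/96·1 = 1/2 ✓
b·c²: 343/288·9/49 + (-9/16)·1/9 + 17/96·1 = 1/3 ✓
b·Ac: (-9/16)·(-1/9) + 17/96·10/17 = 1/6 ✓
b·c³: 343/288·27/343 + (-9/16)·1/27 + 17/96·1 = 1/4 ✓
b·(c∘Ac): (-9/16)·(-1/27) + 17/96·10/17 = 1/8 ✓
b·Ac²: (-9/16)·(-1/21) + 17/96·38/119 = 1/12 ✓
b·A²c: 17/96·4/17 = 1/24 ✓; 4 stages ⇒ order 4.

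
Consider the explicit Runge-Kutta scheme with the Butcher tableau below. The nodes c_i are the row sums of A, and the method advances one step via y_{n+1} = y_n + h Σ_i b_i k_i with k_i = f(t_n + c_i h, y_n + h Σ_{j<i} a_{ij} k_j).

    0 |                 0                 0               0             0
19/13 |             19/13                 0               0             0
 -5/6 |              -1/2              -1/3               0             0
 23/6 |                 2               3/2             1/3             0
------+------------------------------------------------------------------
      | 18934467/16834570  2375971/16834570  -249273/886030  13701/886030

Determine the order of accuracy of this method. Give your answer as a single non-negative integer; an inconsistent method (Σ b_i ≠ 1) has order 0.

3

b = (18934467/16834570, 2375971/16834570, -249273/886030, 13701/886030)
c = (0, 19/13, -5/6, 23/6)
Ac = (0, 0, -19/39, 224/117)
Σ b_i: 18934467/16834570·1 + 2375971/16834570·1 + (-249273/886030)·1 + 13701/886030·1 = 1 ✓
b·c: 2375971/16834570·19/13 + (-249273/886030)·(-5/6) + 13701/886030·23/6 = 1/2 ✓
b·c²: 2375971/16834570·361/169 + (-249273/886030)·25/36 + 13701/886030·529/36 = 1/3 ✓
b·Ac: (-249273/886030)·(-19/39) + 13701/886030·224/117 = 1/6 ✓
b·c³: 2375971/16834570·6859/2197 + (-249273/886030)·(-125/216) + 13701/886030·12167/216 = 15285142/10366551 ≠ 1/4 ⇒ order 3.
b·(c∘Ac): (-249273/886030)·95/234 + 13701/886030·2576/351 = -151751/207331020 ≠ 1/8
b·Ac²: (-249273/886030)·(-361/507) + 13701/886030·62707/18252 = 21018977/82932408 ≠ 1/12
b·A²c: 13701/886030·(-19/117) = -86773/34555170 ≠ 1/24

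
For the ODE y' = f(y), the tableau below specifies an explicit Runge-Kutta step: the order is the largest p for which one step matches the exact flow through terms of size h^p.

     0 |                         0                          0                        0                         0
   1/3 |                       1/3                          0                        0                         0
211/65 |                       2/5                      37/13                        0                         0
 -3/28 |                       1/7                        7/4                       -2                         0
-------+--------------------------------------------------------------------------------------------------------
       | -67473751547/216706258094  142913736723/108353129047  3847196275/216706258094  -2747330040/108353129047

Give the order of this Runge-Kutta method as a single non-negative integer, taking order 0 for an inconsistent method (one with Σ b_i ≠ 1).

3

b = (-67473751547/216706258094, 142913736723/108353129047, 3847196275/216706258094, -2747330040/108353129047)
c = (0, 1/3, 211/65, -3/28)
Ac = (0, 0, 37/39, -4609/780)
Σ b_i: (-67473751547/216706258094)·1 + 142913736723/108353129047·1 + 3847196275/216706258094·1 + (-2747330040/108353129047)·1 = 1 ✓
b·c: 142913736723/108353129047·1/3 + 3847196275/216706258094·211/65 + (-2747330040/108353129047)·(-3/28) = 1/2 ✓
b·c²: 142913736723/108353129047·1/9 + 3847196275/216706258094·44521/4225 + (-2747330040/108353129047)·9/784 = 1/3 ✓
b·Ac: 3847196275/216706258094·37/39 + (-2747330040/108353129047)·(-4609/780) = 1/6 ✓
b·c³: 142913736723/108353129047·1/27 + 3847196275/216706258094·9393931/274625 + (-2747330040/108353129047)·(-27/21952) = 2329099606340113/3549648507579720 ≠ 1/4 ⇒ order 3.
b·(c∘Ac): 3847196275/216706258094·7807/2535 + (-2747330040/108353129047)·4609/7280 = 12554185459/325059387141 ≠ 1/8
b·Ac²: 3847196275/216706258094·37/117 + (-2747330040/108353129047)·(-3175937/152100) = 67829786120471/126773160984990 ≠ 1/12
b·A²c: (-2747330040/108353129047)·(-74/39) = 5212882640/108353129047 ≠ 1/24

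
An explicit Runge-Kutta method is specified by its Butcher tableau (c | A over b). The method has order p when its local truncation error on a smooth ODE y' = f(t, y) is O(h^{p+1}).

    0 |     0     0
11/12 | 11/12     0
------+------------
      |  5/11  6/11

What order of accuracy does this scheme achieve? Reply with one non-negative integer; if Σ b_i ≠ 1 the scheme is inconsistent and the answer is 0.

2

b = (5/11, 6/11)
c = (0, 11/12)
Σ b_i: 5/11·1 + 6/11·1 = 1 ✓
b·c: 6/11·11/12 = 1/2 ✓; 2 stages ⇒ order 2.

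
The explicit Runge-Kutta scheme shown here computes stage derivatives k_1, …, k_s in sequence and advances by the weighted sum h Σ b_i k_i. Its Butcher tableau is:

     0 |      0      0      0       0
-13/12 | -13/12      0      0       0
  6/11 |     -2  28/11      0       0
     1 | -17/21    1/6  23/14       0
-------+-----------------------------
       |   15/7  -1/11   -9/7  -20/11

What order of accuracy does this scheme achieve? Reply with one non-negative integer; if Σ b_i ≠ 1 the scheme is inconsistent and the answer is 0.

0

b = (15/7, -1/11, -9/7, -20/11)
c = (0, -13/12, 6/11, 1)
Ac = (0, 0, -91/33, 3967/5544)
Σ b_i: 15/7·1 + (-1/11)·1 + (-9/7)·1 + (-20/11)·1 = -81/77 ≠ 1 ⇒ order 0.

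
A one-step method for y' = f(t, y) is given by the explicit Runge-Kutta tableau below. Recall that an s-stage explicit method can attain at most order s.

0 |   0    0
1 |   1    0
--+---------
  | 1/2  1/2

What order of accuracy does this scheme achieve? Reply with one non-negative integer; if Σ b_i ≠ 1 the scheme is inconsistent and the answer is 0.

2

b = (1/2, 1/2)
c = (0, 1)
Σ b_i: 1/2·1 + 1/2·1 = 1 ✓
b·c: 1/2·1 = 1/2 ✓; 2 stages ⇒ order 2.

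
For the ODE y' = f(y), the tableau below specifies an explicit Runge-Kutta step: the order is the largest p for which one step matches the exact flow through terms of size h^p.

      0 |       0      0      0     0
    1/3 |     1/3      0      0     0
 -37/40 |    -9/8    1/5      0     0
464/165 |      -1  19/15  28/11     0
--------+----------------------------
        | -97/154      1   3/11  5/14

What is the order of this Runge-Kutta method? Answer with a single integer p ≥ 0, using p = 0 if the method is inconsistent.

b = (-97/154, 1, 3/11, 5/14)
c = (0, 1/3, -37/40, 464/165)
Ac = (0, 0, 1/15, -1913/990)
Σ b_i: (-97/154)·1 + 1·1 + 3/11·1 + 5/14·1 = 1 ✓
b·c: 1·1/3 + 3/11·(-37/40) + 5/14·464/165 = 3343/3080 ≠ 1/2 ⇒ order 1.

1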